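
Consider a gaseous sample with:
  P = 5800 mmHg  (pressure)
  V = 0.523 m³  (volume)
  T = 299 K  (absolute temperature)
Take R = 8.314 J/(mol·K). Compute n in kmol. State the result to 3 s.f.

0.163 kmol

Rearranging PV = nRT for n: n = PV/(RT).
P = 5800 mmHg = 7.733×10^5 Pa; V = 0.523 m³; T = 299 K; R = 8.314 J/(mol·K).
n = 162.7 mol
162.7 mol × (1 kmol / 1000 mol) = 0.1627 kmol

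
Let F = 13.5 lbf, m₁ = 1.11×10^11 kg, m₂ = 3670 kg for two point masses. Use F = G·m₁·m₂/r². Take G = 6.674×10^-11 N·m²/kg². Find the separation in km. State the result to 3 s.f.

Rearranging F = G·m₁·m₂/r² for r: r = √(G·m₁m₂/F).
F = 13.5 lbf = 60.05 N; m₁ = 1.11×10^11 kg; m₂ = 3670 kg; G = 6.674×10^-11 N·m²/kg².
r = 21.28 m
21.28 m × (1 km / 1000 m) = 0.02128 km

0.0213 km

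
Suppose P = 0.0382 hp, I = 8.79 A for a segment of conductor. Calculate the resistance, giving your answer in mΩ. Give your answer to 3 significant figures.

Rearranging: R = P/I².
P = 0.0382 hp = 28.49 W; I = 8.79 A.
R = 0.3687 Ω
0.3687 Ω × (1 mΩ / 0.001000 Ω) = 368.7 mΩ

369 mΩ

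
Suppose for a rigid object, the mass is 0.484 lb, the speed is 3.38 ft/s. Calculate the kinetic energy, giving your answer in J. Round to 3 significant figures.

Directly: KE = ½mv².
m = 0.484 lb = 0.2195 kg; v = 3.38 ft/s = 1.030 m/s.
KE = 0.1165 J

0.117 J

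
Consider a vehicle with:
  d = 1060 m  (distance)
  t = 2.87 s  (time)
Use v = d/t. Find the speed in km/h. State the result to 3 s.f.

1330 km/h

v is given directly by: v = d/t.
d = 1060 m; t = 2.87 s.
v = 369.3 m/s
369.3 m/s × (1 km/h / 0.2778 m/s) = 1330 km/h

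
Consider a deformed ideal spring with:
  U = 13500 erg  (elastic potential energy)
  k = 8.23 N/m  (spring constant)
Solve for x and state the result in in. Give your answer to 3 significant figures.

0.713 in

Rearranging U = ½k·x² for x: x = √(2U/k).
U = 13500 erg = 0.001350 J; k = 8.23 N/m.
x = 0.01811 m
0.01811 m × (1 in / 0.02540 m) = 0.7131 in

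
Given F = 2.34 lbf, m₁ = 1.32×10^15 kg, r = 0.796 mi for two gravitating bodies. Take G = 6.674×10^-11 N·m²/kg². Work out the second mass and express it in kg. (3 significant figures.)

194 kg

From Newton's law of gravitation: m₂ = F·r²/(G·m₁).
F = 2.34 lbf = 10.41 N; m₁ = 1.32×10^15 kg; r = 0.796 mi = 1281 m; G = 6.674×10^-11 N·m²/kg².
m₂ = 193.9 kg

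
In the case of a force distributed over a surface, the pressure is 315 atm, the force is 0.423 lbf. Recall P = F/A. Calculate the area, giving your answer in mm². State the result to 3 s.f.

Rearranging P = F/A for A: A = F/P.
P = 315 atm = 3.192×10^7 Pa; F = 0.423 lbf = 1.882 N.
A = 5.895×10^-8 m²
5.895×10^-8 m² × (1 mm² / 1.000×10^-6 m²) = 0.05895 mm²

0.0590 mm²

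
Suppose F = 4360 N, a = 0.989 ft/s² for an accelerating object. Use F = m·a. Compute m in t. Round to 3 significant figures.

14.5 t

From Newton's second law: m = F/a.
F = 4360 N; a = 0.989 ft/s² = 0.3014 m/s².
m = 14464 kg
14464 kg × (1 t / 1000 kg) = 14.46 t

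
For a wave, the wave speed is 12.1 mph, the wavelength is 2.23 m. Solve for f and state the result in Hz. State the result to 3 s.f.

Solving v = f·λ for f: f = v/λ.
v = 12.1 mph = 5.409 m/s; λ = 2.23 m.
f = 2.426 Hz

2.43 Hz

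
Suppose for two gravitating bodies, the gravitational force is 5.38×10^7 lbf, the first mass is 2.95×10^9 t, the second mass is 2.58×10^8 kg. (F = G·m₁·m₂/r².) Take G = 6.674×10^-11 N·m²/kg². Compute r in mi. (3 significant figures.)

0.00905 mi

From Newton's law of gravitation: r = √(G·m₁m₂/F).
F = 5.38×10^7 lbf = 2.393×10^8 N; m₁ = 2.95×10^9 t = 2.950×10^12 kg; m₂ = 2.58×10^8 kg; G = 6.674×10^-11 N·m²/kg².
r = 14.57 m
14.57 m × (1 mi / 1609 m) = 0.009053 mi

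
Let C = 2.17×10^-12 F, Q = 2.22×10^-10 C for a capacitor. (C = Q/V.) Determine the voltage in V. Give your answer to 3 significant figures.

Rearranging: V = Q/C.
C = 2.17×10^-12 F; Q = 2.22×10^-10 C.
V = 102.3 V  (the unit combination reduces to kg·m²/(A·s³) = V)

102 V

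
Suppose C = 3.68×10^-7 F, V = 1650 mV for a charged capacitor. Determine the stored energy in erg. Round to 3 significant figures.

E is given directly by: E = ½CV².
C = 3.68×10^-7 F; V = 1650 mV = 1.650 V.
E = 5.009×10^-7 J
5.009×10^-7 J × (1 erg / 1.000×10^-7 J) = 5.009 erg

5.01 erg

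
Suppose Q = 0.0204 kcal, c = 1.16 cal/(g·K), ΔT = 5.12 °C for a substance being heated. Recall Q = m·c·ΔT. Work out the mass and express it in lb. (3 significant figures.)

0.00757 lb

Rearranging Q = m·c·ΔT for m: m = Q/(c·ΔT).
Q = 0.0204 kcal = 85.35 J; c = 1.16 cal/(g·K) = 4853 J/(kg·K); ΔT = 5.12 °C = 5.120 K.
m = 0.003435 kg
0.003435 kg × (1 lb / 0.4536 kg) = 0.007572 lb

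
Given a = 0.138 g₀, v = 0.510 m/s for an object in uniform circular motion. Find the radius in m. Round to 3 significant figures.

Rearranging: r = v²/a.
a = 0.138 g₀ = 1.353 m/s²; v = 0.510 m/s.
r = 0.1922 m

0.192 m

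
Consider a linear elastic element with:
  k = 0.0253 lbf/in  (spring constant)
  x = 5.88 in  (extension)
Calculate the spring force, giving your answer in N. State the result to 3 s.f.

Directly: F = kx.
k = 0.0253 lbf/in = 4.431 N/m; x = 5.88 in = 0.1494 m.
F = 0.6617 N  (the unit combination reduces to kg·m/s² = N)

0.662 N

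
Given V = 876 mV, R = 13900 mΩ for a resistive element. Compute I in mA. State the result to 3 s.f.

Rearranging: I = V/R.
V = 876 mV = 0.8760 V; R = 13900 mΩ = 13.90 Ω.
I = 0.06302 A
0.06302 A × (1 mA / 0.001000 A) = 63.02 mA

63.0 mA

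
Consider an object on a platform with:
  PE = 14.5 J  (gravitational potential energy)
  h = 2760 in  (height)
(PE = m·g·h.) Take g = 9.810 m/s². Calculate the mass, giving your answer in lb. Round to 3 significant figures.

Rearranging PE = m·g·h for m: m = PE/(g·h).
PE = 14.5 J; h = 2760 in = 70.10 m; g = 9.810 m/s².
m = 0.02108 kg
0.02108 kg × (1 lb / 0.4536 kg) = 0.04648 lb

0.0465 lb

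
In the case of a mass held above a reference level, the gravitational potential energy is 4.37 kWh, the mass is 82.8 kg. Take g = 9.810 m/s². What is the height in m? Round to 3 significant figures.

19400 m

Rearranging PE = m·g·h for h: h = PE/(m·g).
PE = 4.37 kWh = 1.573×10^7 J; m = 82.8 kg; g = 9.810 m/s².
h = 19368 m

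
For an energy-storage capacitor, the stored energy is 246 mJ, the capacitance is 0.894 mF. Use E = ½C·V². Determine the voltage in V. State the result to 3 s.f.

23.5 V

Rearranging E = ½C·V² for V: V = √(2E/C).
E = 246 mJ = 0.2460 J; C = 0.894 mF = 8.940×10^-4 F.
V = 23.46 V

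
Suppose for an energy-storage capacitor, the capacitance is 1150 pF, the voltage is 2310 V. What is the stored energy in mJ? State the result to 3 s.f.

3.07 mJ

Directly: E = ½CV².
C = 1150 pF = 1.150×10^-9 F; V = 2310 V.
E = 0.003068 J
0.003068 J × (1 mJ / 0.001000 J) = 3.068 mJ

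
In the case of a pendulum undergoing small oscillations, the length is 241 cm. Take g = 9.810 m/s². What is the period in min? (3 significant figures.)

0.0519 min

T is given directly by: T = 2π√(L/g).
L = 241 cm = 2.410 m; g = 9.810 m/s².
T = 3.114 s
3.114 s × (1 min / 60.00 s) = 0.05190 min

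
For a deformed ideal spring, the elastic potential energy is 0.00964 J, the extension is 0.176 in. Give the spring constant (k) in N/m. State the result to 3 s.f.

Solving U = ½k·x² for k: k = 2U/x².
U = 0.00964 J; x = 0.176 in = 0.004470 m.
k = 964.7 N/m

965 N/m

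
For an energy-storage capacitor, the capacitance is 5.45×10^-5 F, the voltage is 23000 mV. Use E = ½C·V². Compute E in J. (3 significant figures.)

Directly: E = ½CV².
C = 5.45×10^-5 F; V = 23000 mV = 23.00 V.
E = 0.01442 J

0.0144 J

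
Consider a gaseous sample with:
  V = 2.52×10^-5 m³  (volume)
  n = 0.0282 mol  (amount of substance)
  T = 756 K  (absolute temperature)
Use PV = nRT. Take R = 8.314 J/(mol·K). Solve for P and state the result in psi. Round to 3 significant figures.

From the ideal-gas law: P = nRT/V.
V = 2.52×10^-5 m³; n = 0.0282 mol; T = 756 K; R = 8.314 J/(mol·K).
P = 7.034×10^6 Pa
7.034×10^6 Pa × (1 psi / 6895 Pa) = 1020 psi

1020 psi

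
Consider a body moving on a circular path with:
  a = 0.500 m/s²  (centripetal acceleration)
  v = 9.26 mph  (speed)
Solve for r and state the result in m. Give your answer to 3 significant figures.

Rearranging a = v²/r for r: r = v²/a.
a = 0.500 m/s²; v = 9.26 mph = 4.140 m/s.
r = 34.27 m

34.3 m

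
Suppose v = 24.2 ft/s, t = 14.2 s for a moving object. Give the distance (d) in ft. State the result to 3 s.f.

344 ft

Rearranging: d = v·t.
v = 24.2 ft/s = 7.376 m/s; t = 14.2 s.
d = 104.7 m
104.7 m × (1 ft / 0.3048 m) = 343.6 ft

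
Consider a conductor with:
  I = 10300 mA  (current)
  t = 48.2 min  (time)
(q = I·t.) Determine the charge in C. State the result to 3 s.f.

29800 C

Directly: q = It.
I = 10300 mA = 10.30 A; t = 48.2 min = 2892 s.
q = 29788 C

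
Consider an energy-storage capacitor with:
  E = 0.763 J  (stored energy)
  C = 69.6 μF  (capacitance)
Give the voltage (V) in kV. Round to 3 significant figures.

Solving E = ½C·V² for V: V = √(2E/C).
E = 0.763 J; C = 69.6 μF = 6.960×10^-5 F.
V = 148.1 V
148.1 V × (1 kV / 1000 V) = 0.1481 kV

0.148 kV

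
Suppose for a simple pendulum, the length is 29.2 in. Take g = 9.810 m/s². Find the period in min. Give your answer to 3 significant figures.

T is given directly by: T = 2π√(L/g).
L = 29.2 in = 0.7417 m; g = 9.810 m/s².
T = 1.728 s
1.728 s × (1 min / 60.00 s) = 0.02879 min

0.0288 min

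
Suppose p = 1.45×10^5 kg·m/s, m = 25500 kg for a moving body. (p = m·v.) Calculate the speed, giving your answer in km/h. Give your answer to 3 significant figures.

Rearranging: v = p/m.
p = 1.45×10^5 kg·m/s; m = 25500 kg.
v = 5.686 m/s
5.686 m/s × (1 km/h / 0.2778 m/s) = 20.47 km/h

20.5 km/h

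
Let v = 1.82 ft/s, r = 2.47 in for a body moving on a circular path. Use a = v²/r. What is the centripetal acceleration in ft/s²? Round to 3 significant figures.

16.1 ft/s²

a is given directly by: a = v²/r.
v = 1.82 ft/s = 0.5547 m/s; r = 2.47 in = 0.06274 m.
a = 4.905 m/s²
4.905 m/s² × (1 ft/s² / 0.3048 m/s²) = 16.09 ft/s²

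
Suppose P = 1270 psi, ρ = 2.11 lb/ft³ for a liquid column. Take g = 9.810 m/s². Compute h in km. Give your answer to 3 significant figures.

Solving P = ρ·g·h for h: h = P/(ρ·g).
P = 1270 psi = 8.756×10^6 Pa; ρ = 2.11 lb/ft³ = 33.80 kg/m³; g = 9.810 m/s².
h = 26409 m
26409 m × (1 km / 1000 m) = 26.41 km

26.4 km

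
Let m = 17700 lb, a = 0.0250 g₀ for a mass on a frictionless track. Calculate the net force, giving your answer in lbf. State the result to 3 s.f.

443 lbf

From Newton's second law: F = m·a.
m = 17700 lb = 8029 kg; a = 0.0250 g₀ = 0.2452 m/s².
F = 1968 N
1968 N × (1 lbf / 4.448 N) = 442.5 lbf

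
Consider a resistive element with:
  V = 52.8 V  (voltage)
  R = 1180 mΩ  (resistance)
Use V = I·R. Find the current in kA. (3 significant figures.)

From Ohm's law: I = V/R.
V = 52.8 V; R = 1180 mΩ = 1.180 Ω.
I = 44.75 A
44.75 A × (1 kA / 1000 A) = 0.04475 kA

0.0447 kA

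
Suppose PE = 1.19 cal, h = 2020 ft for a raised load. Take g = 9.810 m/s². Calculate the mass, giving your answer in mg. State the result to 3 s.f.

Rearranging: m = PE/(g·h).
PE = 1.19 cal = 4.979 J; h = 2020 ft = 615.7 m; g = 9.810 m/s².
m = 8.243×10^-4 kg
8.243×10^-4 kg × (1 mg / 1.000×10^-6 kg) = 824.3 mg

824 mg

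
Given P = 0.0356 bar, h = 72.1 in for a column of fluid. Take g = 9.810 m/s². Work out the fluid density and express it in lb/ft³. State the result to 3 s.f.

Rearranging: ρ = P/(g·h).
P = 0.0356 bar = 3560 Pa; h = 72.1 in = 1.831 m; g = 9.810 m/s².
ρ = 198.2 kg/m³
198.2 kg/m³ × (1 lb/ft³ / 16.02 kg/m³) = 12.37 lb/ft³

12.4 lb/ft³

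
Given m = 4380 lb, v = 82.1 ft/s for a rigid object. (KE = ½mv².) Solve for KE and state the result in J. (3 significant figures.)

6.22×10^5 J

Directly: KE = ½mv².
m = 4380 lb = 1987 kg; v = 82.1 ft/s = 25.02 m/s.
KE = 6.221×10^5 J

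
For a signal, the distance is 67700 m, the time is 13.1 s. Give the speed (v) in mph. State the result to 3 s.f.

11600 mph

Directly: v = d/t.
d = 67700 m; t = 13.1 s.
v = 5168 m/s
5168 m/s × (1 mph / 0.4470 m/s) = 11560 mph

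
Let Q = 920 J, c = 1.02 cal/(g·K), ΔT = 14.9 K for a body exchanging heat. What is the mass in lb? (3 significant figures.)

Rearranging: m = Q/(c·ΔT).
Q = 920 J; c = 1.02 cal/(g·K) = 4268 J/(kg·K); ΔT = 14.9 K.
m = 0.01447 kg
0.01447 kg × (1 lb / 0.4536 kg) = 0.03190 lb

0.0319 lb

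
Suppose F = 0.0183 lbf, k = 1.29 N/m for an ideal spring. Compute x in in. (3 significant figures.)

From Hooke's law: x = F/k.
F = 0.0183 lbf = 0.08140 N; k = 1.29 N/m.
x = 0.06310 m
0.06310 m × (1 in / 0.02540 m) = 2.484 in

2.48 in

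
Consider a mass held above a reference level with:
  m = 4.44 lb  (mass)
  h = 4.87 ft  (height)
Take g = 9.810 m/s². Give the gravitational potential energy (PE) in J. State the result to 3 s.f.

Directly: PE = mgh.
m = 4.44 lb = 2.014 kg; h = 4.87 ft = 1.484 m; g = 9.810 m/s².
PE = 29.33 J

29.3 J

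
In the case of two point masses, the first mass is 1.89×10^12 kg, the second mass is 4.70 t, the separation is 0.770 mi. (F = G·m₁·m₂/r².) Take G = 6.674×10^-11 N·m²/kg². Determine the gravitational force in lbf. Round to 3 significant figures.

0.0868 lbf

Directly: F = Gm₁m₂/r².
m₁ = 1.89×10^12 kg; m₂ = 4.70 t = 4700 kg; r = 0.770 mi = 1239 m; G = 6.674×10^-11 N·m²/kg².
F = 0.3861 N  (the unit combination reduces to kg·m/s² = N)
0.3861 N × (1 lbf / 4.448 N) = 0.08679 lbf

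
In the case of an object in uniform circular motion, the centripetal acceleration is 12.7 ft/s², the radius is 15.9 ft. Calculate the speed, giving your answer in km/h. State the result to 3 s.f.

Solving a = v²/r for v: v = √(a·r).
a = 12.7 ft/s² = 3.871 m/s²; r = 15.9 ft = 4.846 m.
v = 4.331 m/s
4.331 m/s × (1 km/h / 0.2778 m/s) = 15.59 km/h

15.6 km/h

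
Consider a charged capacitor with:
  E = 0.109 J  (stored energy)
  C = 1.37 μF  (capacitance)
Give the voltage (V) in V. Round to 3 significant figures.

399 V

Solving E = ½C·V² for V: V = √(2E/C).
E = 0.109 J; C = 1.37 μF = 1.370×10^-6 F.
V = 398.9 V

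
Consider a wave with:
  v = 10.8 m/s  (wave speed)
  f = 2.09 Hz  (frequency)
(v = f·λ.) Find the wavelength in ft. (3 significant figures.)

17.0 ft

Solving v = f·λ for λ: λ = v/f.
v = 10.8 m/s; f = 2.09 Hz.
λ = 5.167 m
5.167 m × (1 ft / 0.3048 m) = 16.95 ft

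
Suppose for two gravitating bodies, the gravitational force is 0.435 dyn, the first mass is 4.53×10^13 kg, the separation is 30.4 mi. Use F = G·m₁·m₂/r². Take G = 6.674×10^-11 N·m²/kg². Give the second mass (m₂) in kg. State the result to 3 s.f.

3.44 kg

From Newton's law of gravitation: m₂ = F·r²/(G·m₁).
F = 0.435 dyn = 4.350×10^-6 N; m₁ = 4.53×10^13 kg; r = 30.4 mi = 48924 m; G = 6.674×10^-11 N·m²/kg².
m₂ = 3.444 kg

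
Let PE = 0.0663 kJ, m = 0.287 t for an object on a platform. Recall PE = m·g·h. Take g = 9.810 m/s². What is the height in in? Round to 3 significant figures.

0.927 in

Solving PE = m·g·h for h: h = PE/(m·g).
PE = 0.0663 kJ = 66.30 J; m = 0.287 t = 287.0 kg; g = 9.810 m/s².
h = 0.02355 m
0.02355 m × (1 in / 0.02540 m) = 0.9271 in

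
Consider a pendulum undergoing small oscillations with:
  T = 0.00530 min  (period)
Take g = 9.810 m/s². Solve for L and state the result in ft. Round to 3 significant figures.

Solving T = 2π√(L/g) for L: L = g·(T/2π)².
T = 0.00530 min = 0.3180 s; g = 9.810 m/s².
L = 0.02513 m
0.02513 m × (1 ft / 0.3048 m) = 0.08244 ft

0.0824 ft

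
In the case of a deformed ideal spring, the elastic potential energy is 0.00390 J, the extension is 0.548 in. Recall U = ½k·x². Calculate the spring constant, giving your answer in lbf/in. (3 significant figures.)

Rearranging: k = 2U/x².
U = 0.00390 J; x = 0.548 in = 0.01392 m.
k = 40.26 N/m
40.26 N/m × (1 lbf/in / 175.1 N/m) = 0.2299 lbf/in

0.230 lbf/in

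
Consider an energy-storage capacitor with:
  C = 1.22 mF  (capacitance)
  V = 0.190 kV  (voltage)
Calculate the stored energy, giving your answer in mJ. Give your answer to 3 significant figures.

22000 mJ

E is given directly by: E = ½CV².
C = 1.22 mF = 0.001220 F; V = 0.190 kV = 190.0 V.
E = 22.02 J
22.02 J × (1 mJ / 0.001000 J) = 22021 mJ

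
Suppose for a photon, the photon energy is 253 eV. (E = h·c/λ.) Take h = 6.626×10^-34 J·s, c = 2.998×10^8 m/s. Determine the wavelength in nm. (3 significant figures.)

Solving E = h·c/λ for λ: λ = hc/E.
E = 253 eV = 4.054×10^-17 J; h = 6.626×10^-34 J·s; c = 2.998×10^8 m/s.
λ = 4.901×10^-9 m
4.901×10^-9 m × (1 nm / 1.000×10^-9 m) = 4.901 nm

4.90 nm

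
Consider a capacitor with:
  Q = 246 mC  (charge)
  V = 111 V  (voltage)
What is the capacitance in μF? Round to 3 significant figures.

2220 μF

C is given directly by: C = Q/V.
Q = 246 mC = 0.2460 C; V = 111 V.
C = 0.002216 F
0.002216 F × (1 μF / 1.000×10^-6 F) = 2216 μF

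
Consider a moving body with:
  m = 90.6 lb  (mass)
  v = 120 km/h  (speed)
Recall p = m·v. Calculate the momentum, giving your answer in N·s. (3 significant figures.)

p is given directly by: p = mv.
m = 90.6 lb = 41.10 kg; v = 120 km/h = 33.33 m/s.
p = 1370 kg·m/s  (the unit combination reduces to kg·m/s = kg·m/s)
Since 1 N·s = 1 kg·m/s, 1370 N·s.

1370 N·s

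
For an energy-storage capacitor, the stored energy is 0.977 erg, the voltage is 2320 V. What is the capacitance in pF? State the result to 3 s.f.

0.0363 pF

Rearranging: C = 2E/V².
E = 0.977 erg = 9.770×10^-8 J; V = 2320 V.
C = 3.630×10^-14 F
3.630×10^-14 F × (1 pF / 1.000×10^-12 F) = 0.03630 pF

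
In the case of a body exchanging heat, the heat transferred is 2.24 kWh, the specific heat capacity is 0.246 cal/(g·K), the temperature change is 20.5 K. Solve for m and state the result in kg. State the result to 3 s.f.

382 kg

Rearranging Q = m·c·ΔT for m: m = Q/(c·ΔT).
Q = 2.24 kWh = 8.064×10^6 J; c = 0.246 cal/(g·K) = 1029 J/(kg·K); ΔT = 20.5 K.
m = 382.2 kg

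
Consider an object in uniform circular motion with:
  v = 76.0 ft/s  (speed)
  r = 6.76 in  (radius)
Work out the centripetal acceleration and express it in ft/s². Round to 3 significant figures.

10300 ft/s²

Directly: a = v²/r.
v = 76.0 ft/s = 23.16 m/s; r = 6.76 in = 0.1717 m.
a = 3125 m/s²
3125 m/s² × (1 ft/s² / 0.3048 m/s²) = 10253 ft/s²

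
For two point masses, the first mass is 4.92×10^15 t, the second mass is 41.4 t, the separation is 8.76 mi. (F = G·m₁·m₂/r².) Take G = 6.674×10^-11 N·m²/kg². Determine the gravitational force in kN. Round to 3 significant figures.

68.4 kN

F is given directly by: F = Gm₁m₂/r².
m₁ = 4.92×10^15 t = 4.920×10^18 kg; m₂ = 41.4 t = 41400 kg; r = 8.76 mi = 14098 m; G = 6.674×10^-11 N·m²/kg².
F = 68398 N
68398 N × (1 kN / 1000 N) = 68.40 kN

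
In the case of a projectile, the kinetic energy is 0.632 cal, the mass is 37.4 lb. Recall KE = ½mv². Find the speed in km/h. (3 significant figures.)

Rearranging KE = ½mv² for v: v = √(2·KE/m).
KE = 0.632 cal = 2.644 J; m = 37.4 lb = 16.96 kg.
v = 0.5583 m/s
0.5583 m/s × (1 km/h / 0.2778 m/s) = 2.010 km/h

2.01 km/h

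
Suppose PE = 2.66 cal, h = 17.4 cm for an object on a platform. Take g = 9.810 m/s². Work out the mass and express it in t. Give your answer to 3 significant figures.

0.00652 t

Rearranging: m = PE/(g·h).
PE = 2.66 cal = 11.13 J; h = 17.4 cm = 0.1740 m; g = 9.810 m/s².
m = 6.520 kg
6.520 kg × (1 t / 1000 kg) = 0.006520 t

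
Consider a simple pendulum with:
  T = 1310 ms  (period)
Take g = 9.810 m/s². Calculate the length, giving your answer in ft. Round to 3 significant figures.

Solving T = 2π√(L/g) for L: L = g·(T/2π)².
T = 1310 ms = 1.310 s; g = 9.810 m/s².
L = 0.4264 m
0.4264 m × (1 ft / 0.3048 m) = 1.399 ft

1.40 ft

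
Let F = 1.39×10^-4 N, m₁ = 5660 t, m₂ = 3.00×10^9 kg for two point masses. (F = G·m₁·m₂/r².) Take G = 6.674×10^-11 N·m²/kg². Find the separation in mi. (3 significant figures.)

56.1 mi

From Newton's law of gravitation: r = √(G·m₁m₂/F).
F = 1.39×10^-4 N; m₁ = 5660 t = 5.660×10^6 kg; m₂ = 3.00×10^9 kg; G = 6.674×10^-11 N·m²/kg².
r = 90293 m
90293 m × (1 mi / 1609 m) = 56.11 mi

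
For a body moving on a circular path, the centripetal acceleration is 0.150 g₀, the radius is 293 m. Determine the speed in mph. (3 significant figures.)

46.4 mph

Solving a = v²/r for v: v = √(a·r).
a = 0.150 g₀ = 1.471 m/s²; r = 293 m.
v = 20.76 m/s
20.76 m/s × (1 mph / 0.4470 m/s) = 46.44 mph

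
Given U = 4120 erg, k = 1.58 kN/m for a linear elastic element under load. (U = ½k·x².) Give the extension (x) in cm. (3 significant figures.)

Solving U = ½k·x² for x: x = √(2U/k).
U = 4120 erg = 4.120×10^-4 J; k = 1.58 kN/m = 1580 N/m.
x = 7.222×10^-4 m
7.222×10^-4 m × (1 cm / 0.01000 m) = 0.07222 cm

0.0722 cm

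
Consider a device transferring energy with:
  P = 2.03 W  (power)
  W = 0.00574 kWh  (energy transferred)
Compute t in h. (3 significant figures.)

2.83 h

Rearranging: t = W/P.
P = 2.03 W; W = 0.00574 kWh = 20664 J.
t = 10179 s
10179 s × (1 h / 3600 s) = 2.828 h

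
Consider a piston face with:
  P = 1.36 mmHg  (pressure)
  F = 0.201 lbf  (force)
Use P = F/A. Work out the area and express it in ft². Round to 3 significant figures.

Rearranging: A = F/P.
P = 1.36 mmHg = 181.3 Pa; F = 0.201 lbf = 0.8941 N.
A = 0.004931 m²
0.004931 m² × (1 ft² / 0.09290 m²) = 0.05308 ft²

0.0531 ft²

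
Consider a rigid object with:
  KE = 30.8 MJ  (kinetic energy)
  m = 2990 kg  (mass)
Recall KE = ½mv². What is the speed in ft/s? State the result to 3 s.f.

471 ft/s

Rearranging: v = √(2·KE/m).
KE = 30.8 MJ = 3.080×10^7 J; m = 2990 kg.
v = 143.5 m/s
143.5 m/s × (1 ft/s / 0.3048 m/s) = 470.9 ft/s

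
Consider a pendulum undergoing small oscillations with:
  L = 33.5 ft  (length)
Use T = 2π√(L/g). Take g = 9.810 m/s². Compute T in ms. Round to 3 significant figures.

6410 ms

Directly: T = 2π√(L/g).
L = 33.5 ft = 10.21 m; g = 9.810 m/s².
T = 6.410 s
6.410 s × (1 ms / 0.001000 s) = 6410 ms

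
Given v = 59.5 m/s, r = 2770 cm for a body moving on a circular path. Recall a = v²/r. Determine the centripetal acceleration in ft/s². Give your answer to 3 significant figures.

Directly: a = v²/r.
v = 59.5 m/s; r = 2770 cm = 27.70 m.
a = 127.8 m/s²
127.8 m/s² × (1 ft/s² / 0.3048 m/s²) = 419.3 ft/s²

419 ft/s²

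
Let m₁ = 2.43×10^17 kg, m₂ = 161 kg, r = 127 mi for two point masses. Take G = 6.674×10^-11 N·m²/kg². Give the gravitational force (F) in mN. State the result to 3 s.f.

62.5 mN

Directly: F = Gm₁m₂/r².
m₁ = 2.43×10^17 kg; m₂ = 161 kg; r = 127 mi = 2.044×10^5 m; G = 6.674×10^-11 N·m²/kg².
F = 0.06250 N  (the unit combination reduces to kg·m/s² = N)
0.06250 N × (1 mN / 0.001000 N) = 62.50 mN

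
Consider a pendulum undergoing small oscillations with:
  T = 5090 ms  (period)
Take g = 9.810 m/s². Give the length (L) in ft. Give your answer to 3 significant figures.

21.1 ft

Solving T = 2π√(L/g) for L: L = g·(T/2π)².
T = 5090 ms = 5.090 s; g = 9.810 m/s².
L = 6.438 m
6.438 m × (1 ft / 0.3048 m) = 21.12 ft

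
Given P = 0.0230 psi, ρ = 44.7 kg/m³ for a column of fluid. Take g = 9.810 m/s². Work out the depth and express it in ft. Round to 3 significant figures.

1.19 ft

Rearranging: h = P/(ρ·g).
P = 0.0230 psi = 158.6 Pa; ρ = 44.7 kg/m³; g = 9.810 m/s².
h = 0.3616 m
0.3616 m × (1 ft / 0.3048 m) = 1.186 ft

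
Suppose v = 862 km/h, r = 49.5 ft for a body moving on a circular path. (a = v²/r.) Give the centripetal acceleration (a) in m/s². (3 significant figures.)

3800 m/s²

a is given directly by: a = v²/r.
v = 862 km/h = 239.4 m/s; r = 49.5 ft = 15.09 m.
a = 3800 m/s²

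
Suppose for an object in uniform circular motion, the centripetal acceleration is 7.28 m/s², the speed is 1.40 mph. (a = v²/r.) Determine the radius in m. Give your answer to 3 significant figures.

Rearranging a = v²/r for r: r = v²/a.
a = 7.28 m/s²; v = 1.40 mph = 0.6259 m/s.
r = 0.05380 m

0.0538 m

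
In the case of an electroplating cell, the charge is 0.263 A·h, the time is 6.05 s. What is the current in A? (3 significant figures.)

Rearranging q = I·t for I: I = q/t.
q = 0.263 A·h = 946.8 C; t = 6.05 s.
I = 156.5 A

156 A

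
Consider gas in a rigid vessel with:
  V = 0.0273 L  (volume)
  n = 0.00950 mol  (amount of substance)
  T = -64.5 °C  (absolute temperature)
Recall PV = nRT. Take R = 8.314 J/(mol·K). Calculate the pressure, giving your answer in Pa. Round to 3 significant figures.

P is given directly by: P = nRT/V.
V = 0.0273 L = 2.730×10^-5 m³; n = 0.00950 mol; T = -64.5 °C = 208.6 K; R = 8.314 J/(mol·K).
P = 6.037×10^5 Pa  (the unit combination reduces to kg/(m·s²) = Pa)

6.04×10^5 Pa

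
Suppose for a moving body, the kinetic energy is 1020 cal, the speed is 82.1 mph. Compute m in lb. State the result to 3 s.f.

Solving KE = ½mv² for m: m = 2·KE/v².
KE = 1020 cal = 4268 J; v = 82.1 mph = 36.70 m/s.
m = 6.336 kg
6.336 kg × (1 lb / 0.4536 kg) = 13.97 lb

14.0 lb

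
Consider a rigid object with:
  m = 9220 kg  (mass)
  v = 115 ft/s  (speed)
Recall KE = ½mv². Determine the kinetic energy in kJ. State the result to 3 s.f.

KE is given directly by: KE = ½mv².
m = 9220 kg; v = 115 ft/s = 35.05 m/s.
KE = 5.664×10^6 J
5.664×10^6 J × (1 kJ / 1000 J) = 5664 kJ

5660 kJ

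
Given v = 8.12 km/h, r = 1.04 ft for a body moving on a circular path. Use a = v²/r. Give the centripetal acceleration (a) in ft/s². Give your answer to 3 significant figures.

a is given directly by: a = v²/r.
v = 8.12 km/h = 2.256 m/s; r = 1.04 ft = 0.3170 m.
a = 16.05 m/s²
16.05 m/s² × (1 ft/s² / 0.3048 m/s²) = 52.66 ft/s²

52.7 ft/s²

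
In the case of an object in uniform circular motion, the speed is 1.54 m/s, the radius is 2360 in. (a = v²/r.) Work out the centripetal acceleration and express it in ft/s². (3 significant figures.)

Directly: a = v²/r.
v = 1.54 m/s; r = 2360 in = 59.94 m.
a = 0.03956 m/s²
0.03956 m/s² × (1 ft/s² / 0.3048 m/s²) = 0.1298 ft/s²

0.130 ft/s²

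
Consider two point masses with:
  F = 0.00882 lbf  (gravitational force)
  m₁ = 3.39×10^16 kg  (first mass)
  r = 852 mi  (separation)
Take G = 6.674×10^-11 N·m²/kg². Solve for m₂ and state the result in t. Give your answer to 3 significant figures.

Rearranging: m₂ = F·r²/(G·m₁).
F = 0.00882 lbf = 0.03923 N; m₁ = 3.39×10^16 kg; r = 852 mi = 1.371×10^6 m; G = 6.674×10^-11 N·m²/kg².
m₂ = 32602 kg
32602 kg × (1 t / 1000 kg) = 32.60 t

32.6 t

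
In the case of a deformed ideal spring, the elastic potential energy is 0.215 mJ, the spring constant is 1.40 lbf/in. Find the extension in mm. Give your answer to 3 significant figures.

Rearranging: x = √(2U/k).
U = 0.215 mJ = 2.150×10^-4 J; k = 1.40 lbf/in = 245.2 N/m.
x = 0.001324 m
0.001324 m × (1 mm / 0.001000 m) = 1.324 mm

1.32 mm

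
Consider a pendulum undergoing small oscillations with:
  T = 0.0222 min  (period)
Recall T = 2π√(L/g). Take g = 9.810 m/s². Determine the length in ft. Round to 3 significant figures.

Rearranging T = 2π√(L/g) for L: L = g·(T/2π)².
T = 0.0222 min = 1.332 s; g = 9.810 m/s².
L = 0.4409 m
0.4409 m × (1 ft / 0.3048 m) = 1.446 ft

1.45 ft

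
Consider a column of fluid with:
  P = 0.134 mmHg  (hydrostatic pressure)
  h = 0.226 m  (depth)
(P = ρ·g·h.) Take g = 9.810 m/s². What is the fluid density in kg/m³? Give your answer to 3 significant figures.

8.06 kg/m³

Rearranging: ρ = P/(g·h).
P = 0.134 mmHg = 17.87 Pa; h = 0.226 m; g = 9.810 m/s².
ρ = 8.058 kg/m³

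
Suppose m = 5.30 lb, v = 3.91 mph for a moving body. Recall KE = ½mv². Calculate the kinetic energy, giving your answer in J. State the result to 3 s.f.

KE is given directly by: KE = ½mv².
m = 5.30 lb = 2.404 kg; v = 3.91 mph = 1.748 m/s.
KE = 3.672 J

3.67 J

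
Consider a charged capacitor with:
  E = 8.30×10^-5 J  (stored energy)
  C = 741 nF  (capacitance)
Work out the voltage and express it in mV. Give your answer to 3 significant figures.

15000 mV

Rearranging: V = √(2E/C).
E = 8.30×10^-5 J; C = 741 nF = 7.410×10^-7 F.
V = 14.97 V  (the unit combination reduces to kg·m²/(A·s³) = V)
14.97 V × (1 mV / 0.001000 V) = 14967 mV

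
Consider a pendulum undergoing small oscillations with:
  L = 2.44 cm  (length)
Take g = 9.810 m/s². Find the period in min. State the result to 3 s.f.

0.00522 min

Directly: T = 2π√(L/g).
L = 2.44 cm = 0.02440 m; g = 9.810 m/s².
T = 0.3134 s
0.3134 s × (1 min / 60.00 s) = 0.005223 min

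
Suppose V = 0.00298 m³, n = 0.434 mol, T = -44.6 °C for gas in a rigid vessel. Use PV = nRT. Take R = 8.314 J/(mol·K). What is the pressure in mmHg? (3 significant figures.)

Directly: P = nRT/V.
V = 0.00298 m³; n = 0.434 mol; T = -44.6 °C = 228.5 K; R = 8.314 J/(mol·K).
P = 2.767×10^5 Pa  (the unit combination reduces to kg/(m·s²) = Pa)
2.767×10^5 Pa × (1 mmHg / 133.3 Pa) = 2076 mmHg

2080 mmHg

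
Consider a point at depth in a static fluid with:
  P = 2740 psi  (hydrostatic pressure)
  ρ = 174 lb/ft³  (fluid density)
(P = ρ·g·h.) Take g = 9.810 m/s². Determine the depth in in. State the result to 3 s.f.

27200 in

Rearranging P = ρ·g·h for h: h = P/(ρ·g).
P = 2740 psi = 1.889×10^7 Pa; ρ = 174 lb/ft³ = 2787 kg/m³; g = 9.810 m/s².
h = 690.9 m
690.9 m × (1 in / 0.02540 m) = 27202 in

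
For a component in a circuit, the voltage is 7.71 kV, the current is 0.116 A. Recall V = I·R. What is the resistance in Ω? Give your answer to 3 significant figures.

66500 Ω

Solving V = I·R for R: R = V/I.
V = 7.71 kV = 7710 V; I = 0.116 A.
R = 66466 Ω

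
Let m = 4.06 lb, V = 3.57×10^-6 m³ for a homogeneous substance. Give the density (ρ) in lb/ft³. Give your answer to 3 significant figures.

Directly: ρ = m/V.
m = 4.06 lb = 1.842 kg; V = 3.57×10^-6 m³.
ρ = 5.159×10^5 kg/m³
5.159×10^5 kg/m³ × (1 lb/ft³ / 16.02 kg/m³) = 32203 lb/ft³

32200 lb/ft³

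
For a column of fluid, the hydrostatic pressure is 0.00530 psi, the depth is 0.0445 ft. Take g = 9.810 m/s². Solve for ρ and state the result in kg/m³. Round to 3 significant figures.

Solving P = ρ·g·h for ρ: ρ = P/(g·h).
P = 0.00530 psi = 36.54 Pa; h = 0.0445 ft = 0.01356 m; g = 9.810 m/s².
ρ = 274.6 kg/m³

275 kg/m³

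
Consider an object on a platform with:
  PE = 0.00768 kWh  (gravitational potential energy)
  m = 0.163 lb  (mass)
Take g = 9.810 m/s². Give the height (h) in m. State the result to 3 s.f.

38100 m

Rearranging PE = m·g·h for h: h = PE/(m·g).
PE = 0.00768 kWh = 27648 J; m = 0.163 lb = 0.07394 kg; g = 9.810 m/s².
h = 38119 m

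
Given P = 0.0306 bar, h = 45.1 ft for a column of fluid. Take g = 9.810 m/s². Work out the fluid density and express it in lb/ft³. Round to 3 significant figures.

1.42 lb/ft³

Solving P = ρ·g·h for ρ: ρ = P/(g·h).
P = 0.0306 bar = 3060 Pa; h = 45.1 ft = 13.75 m; g = 9.810 m/s².
ρ = 22.69 kg/m³
22.69 kg/m³ × (1 lb/ft³ / 16.02 kg/m³) = 1.417 lb/ft³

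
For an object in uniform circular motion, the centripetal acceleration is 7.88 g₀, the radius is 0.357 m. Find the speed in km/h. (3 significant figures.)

Rearranging a = v²/r for v: v = √(a·r).
a = 7.88 g₀ = 77.28 m/s²; r = 0.357 m.
v = 5.252 m/s
5.252 m/s × (1 km/h / 0.2778 m/s) = 18.91 km/h

18.9 km/h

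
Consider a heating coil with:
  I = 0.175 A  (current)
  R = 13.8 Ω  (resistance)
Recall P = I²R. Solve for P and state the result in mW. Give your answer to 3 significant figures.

Directly: P = I²R.
I = 0.175 A; R = 13.8 Ω.
P = 0.4226 W  (the unit combination reduces to kg·m²/s³ = W)
0.4226 W × (1 mW / 0.001000 W) = 422.6 mW

423 mW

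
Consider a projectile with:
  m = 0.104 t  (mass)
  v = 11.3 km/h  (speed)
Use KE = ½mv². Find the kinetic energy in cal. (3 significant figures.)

122 cal

Directly: KE = ½mv².
m = 0.104 t = 104.0 kg; v = 11.3 km/h = 3.139 m/s.
KE = 512.3 J
512.3 J × (1 cal / 4.184 J) = 122.5 cal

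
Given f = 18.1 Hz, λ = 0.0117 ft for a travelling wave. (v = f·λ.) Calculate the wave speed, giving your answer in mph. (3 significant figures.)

0.144 mph

Directly: v = fλ.
f = 18.1 Hz; λ = 0.0117 ft = 0.003566 m.
v = 0.06455 m/s
0.06455 m/s × (1 mph / 0.4470 m/s) = 0.1444 mph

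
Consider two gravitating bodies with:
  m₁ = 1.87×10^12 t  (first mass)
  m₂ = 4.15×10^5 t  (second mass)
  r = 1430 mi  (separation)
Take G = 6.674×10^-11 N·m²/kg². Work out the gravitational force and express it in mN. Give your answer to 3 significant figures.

9780 mN

Directly: F = Gm₁m₂/r².
m₁ = 1.87×10^12 t = 1.870×10^15 kg; m₂ = 4.15×10^5 t = 4.150×10^8 kg; r = 1430 mi = 2.301×10^6 m; G = 6.674×10^-11 N·m²/kg².
F = 9.779 N
9.779 N × (1 mN / 0.001000 N) = 9779 mN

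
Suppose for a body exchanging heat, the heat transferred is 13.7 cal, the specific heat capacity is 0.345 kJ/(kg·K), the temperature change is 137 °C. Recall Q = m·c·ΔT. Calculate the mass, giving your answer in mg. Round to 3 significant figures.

1210 mg

Rearranging: m = Q/(c·ΔT).
Q = 13.7 cal = 57.32 J; c = 0.345 kJ/(kg·K) = 345.0 J/(kg·K); ΔT = 137 °C = 137.0 K.
m = 0.001213 kg
0.001213 kg × (1 mg / 1.000×10^-6 kg) = 1213 mg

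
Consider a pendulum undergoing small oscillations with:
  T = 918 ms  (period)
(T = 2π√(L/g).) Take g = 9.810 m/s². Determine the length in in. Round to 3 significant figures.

Solving T = 2π√(L/g) for L: L = g·(T/2π)².
T = 918 ms = 0.9180 s; g = 9.810 m/s².
L = 0.2094 m
0.2094 m × (1 in / 0.02540 m) = 8.244 in

8.24 in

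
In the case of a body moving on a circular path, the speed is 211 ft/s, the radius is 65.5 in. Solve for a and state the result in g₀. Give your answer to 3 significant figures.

254 g₀

Directly: a = v²/r.
v = 211 ft/s = 64.31 m/s; r = 65.5 in = 1.664 m.
a = 2486 m/s²
2486 m/s² × (1 g₀ / 9.807 m/s²) = 253.5 g₀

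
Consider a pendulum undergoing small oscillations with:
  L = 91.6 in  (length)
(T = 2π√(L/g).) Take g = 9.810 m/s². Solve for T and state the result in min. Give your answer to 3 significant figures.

0.0510 min

T is given directly by: T = 2π√(L/g).
L = 91.6 in = 2.327 m; g = 9.810 m/s².
T = 3.060 s
3.060 s × (1 min / 60.00 s) = 0.05100 min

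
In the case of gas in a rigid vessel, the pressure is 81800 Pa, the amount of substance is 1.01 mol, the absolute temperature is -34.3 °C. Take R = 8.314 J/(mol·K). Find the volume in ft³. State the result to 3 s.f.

0.866 ft³

Rearranging: V = nRT/P.
P = 81800 Pa; n = 1.01 mol; T = -34.3 °C = 238.8 K; R = 8.314 J/(mol·K).
V = 0.02452 m³
0.02452 m³ × (1 ft³ / 0.02832 m³) = 0.8659 ft³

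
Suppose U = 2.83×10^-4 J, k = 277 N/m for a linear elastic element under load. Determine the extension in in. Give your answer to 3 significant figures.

0.0563 in

Rearranging U = ½k·x² for x: x = √(2U/k).
U = 2.83×10^-4 J; k = 277 N/m.
x = 0.001429 m
0.001429 m × (1 in / 0.02540 m) = 0.05628 in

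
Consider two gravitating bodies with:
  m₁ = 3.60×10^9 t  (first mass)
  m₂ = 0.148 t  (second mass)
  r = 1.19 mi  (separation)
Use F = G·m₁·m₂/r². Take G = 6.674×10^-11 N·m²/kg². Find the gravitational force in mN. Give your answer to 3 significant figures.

F is given directly by: F = Gm₁m₂/r².
m₁ = 3.60×10^9 t = 3.600×10^12 kg; m₂ = 0.148 t = 148.0 kg; r = 1.19 mi = 1915 m; G = 6.674×10^-11 N·m²/kg².
F = 0.009695 N
0.009695 N × (1 mN / 0.001000 N) = 9.695 mN

9.70 mN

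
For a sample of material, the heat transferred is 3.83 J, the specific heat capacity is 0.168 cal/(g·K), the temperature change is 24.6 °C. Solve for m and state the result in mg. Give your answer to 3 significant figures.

Solving Q = m·c·ΔT for m: m = Q/(c·ΔT).
Q = 3.83 J; c = 0.168 cal/(g·K) = 702.9 J/(kg·K); ΔT = 24.6 °C = 24.60 K.
m = 2.215×10^-4 kg
2.215×10^-4 kg × (1 mg / 1.000×10^-6 kg) = 221.5 mg

221 mg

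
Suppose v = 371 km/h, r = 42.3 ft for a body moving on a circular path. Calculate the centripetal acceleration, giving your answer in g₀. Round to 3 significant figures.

84.0 g₀

Directly: a = v²/r.
v = 371 km/h = 103.1 m/s; r = 42.3 ft = 12.89 m.
a = 823.7 m/s²
823.7 m/s² × (1 g₀ / 9.807 m/s²) = 84.00 g₀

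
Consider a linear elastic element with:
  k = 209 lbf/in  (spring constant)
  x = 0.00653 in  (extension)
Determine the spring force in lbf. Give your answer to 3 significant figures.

1.36 lbf

F is given directly by: F = kx.
k = 209 lbf/in = 36602 N/m; x = 0.00653 in = 1.659×10^-4 m.
F = 6.071 N
6.071 N × (1 lbf / 4.448 N) = 1.365 lbf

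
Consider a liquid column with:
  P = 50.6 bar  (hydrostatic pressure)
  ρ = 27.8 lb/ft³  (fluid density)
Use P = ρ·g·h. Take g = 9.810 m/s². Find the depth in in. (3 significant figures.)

45600 in

Rearranging: h = P/(ρ·g).
P = 50.6 bar = 5.060×10^6 Pa; ρ = 27.8 lb/ft³ = 445.3 kg/m³; g = 9.810 m/s².
h = 1158 m
1158 m × (1 in / 0.02540 m) = 45602 in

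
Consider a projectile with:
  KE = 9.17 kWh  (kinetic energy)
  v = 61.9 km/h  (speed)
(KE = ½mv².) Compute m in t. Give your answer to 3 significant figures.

223 t

Solving KE = ½mv² for m: m = 2·KE/v².
KE = 9.17 kWh = 3.301×10^7 J; v = 61.9 km/h = 17.19 m/s.
m = 2.233×10^5 kg
2.233×10^5 kg × (1 t / 1000 kg) = 223.3 t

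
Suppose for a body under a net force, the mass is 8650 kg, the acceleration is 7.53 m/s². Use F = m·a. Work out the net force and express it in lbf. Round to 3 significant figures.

From Newton's second law: F = m·a.
m = 8650 kg; a = 7.53 m/s².
F = 65134 N
65134 N × (1 lbf / 4.448 N) = 14643 lbf

14600 lbf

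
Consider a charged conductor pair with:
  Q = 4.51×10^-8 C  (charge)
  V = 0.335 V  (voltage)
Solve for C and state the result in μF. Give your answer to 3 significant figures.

C is given directly by: C = Q/V.
Q = 4.51×10^-8 C; V = 0.335 V.
C = 1.346×10^-7 F
1.346×10^-7 F × (1 μF / 1.000×10^-6 F) = 0.1346 μF

0.135 μF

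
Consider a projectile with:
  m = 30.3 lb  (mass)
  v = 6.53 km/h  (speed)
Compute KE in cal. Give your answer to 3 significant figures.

5.40 cal

Directly: KE = ½mv².
m = 30.3 lb = 13.74 kg; v = 6.53 km/h = 1.814 m/s.
KE = 22.61 J
22.61 J × (1 cal / 4.184 J) = 5.404 cal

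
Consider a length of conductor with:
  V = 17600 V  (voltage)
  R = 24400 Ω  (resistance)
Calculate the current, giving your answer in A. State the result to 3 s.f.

0.721 A

Rearranging: I = V/R.
V = 17600 V; R = 24400 Ω.
I = 0.7213 A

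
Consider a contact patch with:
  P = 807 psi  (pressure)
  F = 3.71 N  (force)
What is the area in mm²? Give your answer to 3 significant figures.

0.667 mm²

Solving P = F/A for A: A = F/P.
P = 807 psi = 5.564×10^6 Pa; F = 3.71 N.
A = 6.668×10^-7 m²
6.668×10^-7 m² × (1 mm² / 1.000×10^-6 m²) = 0.6668 mm²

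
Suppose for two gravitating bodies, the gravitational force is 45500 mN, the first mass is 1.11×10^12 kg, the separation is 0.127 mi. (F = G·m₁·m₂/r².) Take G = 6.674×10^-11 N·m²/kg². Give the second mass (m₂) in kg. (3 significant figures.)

25700 kg

Rearranging F = G·m₁·m₂/r² for m₂: m₂ = F·r²/(G·m₁).
F = 45500 mN = 45.50 N; m₁ = 1.11×10^12 kg; r = 0.127 mi = 204.4 m; G = 6.674×10^-11 N·m²/kg².
m₂ = 25657 kg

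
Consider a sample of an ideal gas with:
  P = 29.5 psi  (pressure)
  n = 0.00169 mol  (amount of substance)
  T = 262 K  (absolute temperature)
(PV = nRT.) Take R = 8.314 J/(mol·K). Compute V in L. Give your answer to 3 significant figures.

From the ideal-gas law: V = nRT/P.
P = 29.5 psi = 2.034×10^5 Pa; n = 0.00169 mol; T = 262 K; R = 8.314 J/(mol·K).
V = 1.810×10^-5 m³
1.810×10^-5 m³ × (1 L / 0.001000 m³) = 0.01810 L

0.0181 L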